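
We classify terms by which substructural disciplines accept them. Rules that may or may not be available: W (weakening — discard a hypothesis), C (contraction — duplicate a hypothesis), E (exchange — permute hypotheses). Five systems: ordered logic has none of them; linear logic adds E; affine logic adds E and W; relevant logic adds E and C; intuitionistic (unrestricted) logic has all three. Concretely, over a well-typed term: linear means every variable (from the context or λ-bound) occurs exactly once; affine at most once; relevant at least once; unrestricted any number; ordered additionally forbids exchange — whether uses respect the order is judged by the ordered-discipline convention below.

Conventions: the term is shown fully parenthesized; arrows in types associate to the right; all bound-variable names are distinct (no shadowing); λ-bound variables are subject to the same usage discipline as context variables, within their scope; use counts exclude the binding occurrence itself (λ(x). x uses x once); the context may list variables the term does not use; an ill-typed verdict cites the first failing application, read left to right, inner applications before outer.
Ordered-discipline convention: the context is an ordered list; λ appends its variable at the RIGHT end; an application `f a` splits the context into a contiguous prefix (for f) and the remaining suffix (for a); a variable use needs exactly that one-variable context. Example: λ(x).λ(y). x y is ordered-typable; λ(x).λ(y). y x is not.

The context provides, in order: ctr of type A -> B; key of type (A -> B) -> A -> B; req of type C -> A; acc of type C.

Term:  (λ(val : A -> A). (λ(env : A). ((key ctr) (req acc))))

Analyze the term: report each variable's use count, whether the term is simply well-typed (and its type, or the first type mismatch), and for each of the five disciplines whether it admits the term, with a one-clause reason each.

use counts: ctr=1; key=1; req=1; acc=1; val (bound)=0; env (bound)=0
use order (left to right): key, ctr, req, acc
typing: well-typed — term : (A -> A) -> A -> B
ordered ✗ (val, env never used (weakening))
linear ✗ (val, env never used (weakening))
affine ✓ (at most one use each (ctr, key, req, acc, val, env))
relevant ✗ (val, env never used (weakening))
unrestricted ✓ (typability at (A -> A) -> A -> B is all that's needed)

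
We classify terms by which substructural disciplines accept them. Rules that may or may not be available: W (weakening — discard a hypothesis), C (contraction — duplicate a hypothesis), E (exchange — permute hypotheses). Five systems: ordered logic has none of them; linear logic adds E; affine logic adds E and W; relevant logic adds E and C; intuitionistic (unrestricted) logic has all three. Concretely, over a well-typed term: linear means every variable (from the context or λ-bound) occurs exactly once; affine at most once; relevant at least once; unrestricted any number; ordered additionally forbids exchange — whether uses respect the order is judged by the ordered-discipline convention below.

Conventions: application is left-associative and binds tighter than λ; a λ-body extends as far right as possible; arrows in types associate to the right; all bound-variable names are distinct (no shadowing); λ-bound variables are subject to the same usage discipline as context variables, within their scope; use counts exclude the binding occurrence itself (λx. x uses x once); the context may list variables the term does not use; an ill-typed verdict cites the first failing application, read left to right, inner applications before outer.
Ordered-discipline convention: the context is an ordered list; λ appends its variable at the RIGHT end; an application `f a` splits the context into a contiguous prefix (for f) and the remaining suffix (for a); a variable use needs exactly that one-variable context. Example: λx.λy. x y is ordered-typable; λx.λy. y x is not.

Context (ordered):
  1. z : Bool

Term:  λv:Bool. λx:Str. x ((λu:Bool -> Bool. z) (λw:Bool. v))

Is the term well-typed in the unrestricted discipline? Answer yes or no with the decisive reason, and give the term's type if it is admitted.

no — fails simple typing
counts: z: 1; v (λ-bound): 1; x (λ-bound): 1; u (λ-bound): 0; w (λ-bound): 0
uses in reading order: x, z, v
typing: ill-typed: can't apply a value of type Str
all disciplines: ordered ✗ · linear ✗ · affine ✗ · relevant ✗ · unrestricted ✗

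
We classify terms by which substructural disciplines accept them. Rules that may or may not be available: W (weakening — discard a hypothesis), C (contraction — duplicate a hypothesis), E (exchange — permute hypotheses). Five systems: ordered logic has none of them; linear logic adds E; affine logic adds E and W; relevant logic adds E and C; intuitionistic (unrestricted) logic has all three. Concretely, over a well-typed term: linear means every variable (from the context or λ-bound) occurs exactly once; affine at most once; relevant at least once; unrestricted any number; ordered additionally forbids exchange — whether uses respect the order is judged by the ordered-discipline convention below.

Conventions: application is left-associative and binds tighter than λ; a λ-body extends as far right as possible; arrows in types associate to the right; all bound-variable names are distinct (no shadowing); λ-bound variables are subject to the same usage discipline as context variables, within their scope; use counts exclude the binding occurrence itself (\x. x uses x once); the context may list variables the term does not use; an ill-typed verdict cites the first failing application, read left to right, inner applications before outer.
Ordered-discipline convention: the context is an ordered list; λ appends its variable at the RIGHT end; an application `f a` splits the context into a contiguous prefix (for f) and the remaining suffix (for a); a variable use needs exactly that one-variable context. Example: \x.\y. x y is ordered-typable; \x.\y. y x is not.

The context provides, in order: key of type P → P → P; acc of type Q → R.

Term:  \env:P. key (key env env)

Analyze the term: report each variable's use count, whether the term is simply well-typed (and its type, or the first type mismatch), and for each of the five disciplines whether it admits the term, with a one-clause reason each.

usage: key: 2×; acc: 0×; env (bound): 2×
use order (left to right): key, key, env, env
typing: well-typed — term : P → P → P
ordered: ✗, key ×2, env ×2 used more than once (contraction); acc left unused
linear: ✗, key ×2, env ×2 used more than once (contraction); acc left unused
affine: ✗, key ×2, env ×2 used more than once (contraction)
relevant: ✗, acc left unused
unrestricted: ✓, simply typable at P → P → P; W, C, E all held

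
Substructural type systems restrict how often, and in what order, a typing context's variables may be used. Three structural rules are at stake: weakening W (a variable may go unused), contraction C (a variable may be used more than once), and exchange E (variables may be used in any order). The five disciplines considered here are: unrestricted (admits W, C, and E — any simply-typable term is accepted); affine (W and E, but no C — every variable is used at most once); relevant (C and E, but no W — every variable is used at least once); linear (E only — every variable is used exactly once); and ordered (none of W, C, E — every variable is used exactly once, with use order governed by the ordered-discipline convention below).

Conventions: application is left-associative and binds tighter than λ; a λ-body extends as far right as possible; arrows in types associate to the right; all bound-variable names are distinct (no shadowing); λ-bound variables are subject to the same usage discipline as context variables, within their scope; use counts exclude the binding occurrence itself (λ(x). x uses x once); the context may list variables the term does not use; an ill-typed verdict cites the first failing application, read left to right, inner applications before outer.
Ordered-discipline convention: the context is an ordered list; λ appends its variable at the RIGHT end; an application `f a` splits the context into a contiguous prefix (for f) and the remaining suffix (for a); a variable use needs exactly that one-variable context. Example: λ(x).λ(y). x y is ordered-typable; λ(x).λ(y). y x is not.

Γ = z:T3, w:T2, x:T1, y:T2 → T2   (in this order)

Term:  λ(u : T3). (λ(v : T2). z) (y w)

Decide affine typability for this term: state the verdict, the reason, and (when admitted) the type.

yes — none of z, w, x, y, u, v used more than once; term : T3 → T3
counts: z: 1×, w: 1×, x: 0×, y: 1×, u (bound): 0×, v (bound): 0×
order of uses: z, y, w
typing: the term checks, with type T3 → T3
across the five disciplines: ordered ✗ | linear ✗ | affine ✓ | relevant ✗ | unrestricted ✓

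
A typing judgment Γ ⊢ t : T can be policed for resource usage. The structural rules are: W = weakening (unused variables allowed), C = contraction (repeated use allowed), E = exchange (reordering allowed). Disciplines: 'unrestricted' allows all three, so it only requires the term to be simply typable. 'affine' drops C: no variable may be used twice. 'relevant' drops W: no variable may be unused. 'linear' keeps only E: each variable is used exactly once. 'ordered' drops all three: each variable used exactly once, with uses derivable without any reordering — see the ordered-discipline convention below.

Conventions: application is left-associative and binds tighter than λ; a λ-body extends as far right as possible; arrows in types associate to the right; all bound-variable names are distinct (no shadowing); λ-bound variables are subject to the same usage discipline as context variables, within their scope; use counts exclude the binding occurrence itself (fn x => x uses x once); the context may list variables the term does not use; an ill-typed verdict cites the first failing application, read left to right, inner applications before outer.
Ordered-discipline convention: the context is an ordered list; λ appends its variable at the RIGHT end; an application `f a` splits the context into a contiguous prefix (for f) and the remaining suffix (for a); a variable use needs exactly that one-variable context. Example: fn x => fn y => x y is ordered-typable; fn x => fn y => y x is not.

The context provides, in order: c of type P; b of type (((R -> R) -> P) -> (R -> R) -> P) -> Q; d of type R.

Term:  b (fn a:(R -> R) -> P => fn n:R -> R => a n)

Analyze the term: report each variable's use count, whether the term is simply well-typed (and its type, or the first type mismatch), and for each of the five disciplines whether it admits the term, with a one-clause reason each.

variable uses: c=0, b=1, d=0, a [bound]=1, n [bound]=1
use order (left to right): b, a, n
typing: well-typed — term : Q
ordered: ✗ — unused: c, d — weakening required
linear: ✗ — unused: c, d — weakening required
affine: ✓ — at most one use each (c, b, d, a, n)
relevant: ✗ — unused: c, d — weakening required
unrestricted: ✓ — well-typed at Q; no restrictions here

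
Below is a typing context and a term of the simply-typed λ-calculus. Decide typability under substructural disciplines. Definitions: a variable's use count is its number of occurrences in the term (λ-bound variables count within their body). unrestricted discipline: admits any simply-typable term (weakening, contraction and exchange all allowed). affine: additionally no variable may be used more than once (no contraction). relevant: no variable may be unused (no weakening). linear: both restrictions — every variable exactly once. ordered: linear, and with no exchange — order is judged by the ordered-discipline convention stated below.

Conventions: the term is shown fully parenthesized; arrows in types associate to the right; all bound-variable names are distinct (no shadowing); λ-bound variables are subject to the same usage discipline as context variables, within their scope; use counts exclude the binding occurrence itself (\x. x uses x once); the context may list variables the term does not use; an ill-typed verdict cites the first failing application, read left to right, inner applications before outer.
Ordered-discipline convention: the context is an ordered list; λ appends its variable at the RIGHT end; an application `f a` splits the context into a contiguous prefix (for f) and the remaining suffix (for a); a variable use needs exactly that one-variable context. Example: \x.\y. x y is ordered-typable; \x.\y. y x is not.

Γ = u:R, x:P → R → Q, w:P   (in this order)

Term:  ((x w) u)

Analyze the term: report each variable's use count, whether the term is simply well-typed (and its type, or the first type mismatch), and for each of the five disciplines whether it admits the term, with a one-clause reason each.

variable uses: u ×1, x ×1, w ×1
use order (left to right): x, w, u
typing: the term checks, with type Q
ordered: ✗, needs exchange: uses follow x, w, u
linear: ✓, single use per variable (u, x, w)
affine: ✓, at most one use each (u, x, w)
relevant: ✓, u, x, w: all used, weakening unneeded
unrestricted: ✓, simply typable at Q; W, C, E all held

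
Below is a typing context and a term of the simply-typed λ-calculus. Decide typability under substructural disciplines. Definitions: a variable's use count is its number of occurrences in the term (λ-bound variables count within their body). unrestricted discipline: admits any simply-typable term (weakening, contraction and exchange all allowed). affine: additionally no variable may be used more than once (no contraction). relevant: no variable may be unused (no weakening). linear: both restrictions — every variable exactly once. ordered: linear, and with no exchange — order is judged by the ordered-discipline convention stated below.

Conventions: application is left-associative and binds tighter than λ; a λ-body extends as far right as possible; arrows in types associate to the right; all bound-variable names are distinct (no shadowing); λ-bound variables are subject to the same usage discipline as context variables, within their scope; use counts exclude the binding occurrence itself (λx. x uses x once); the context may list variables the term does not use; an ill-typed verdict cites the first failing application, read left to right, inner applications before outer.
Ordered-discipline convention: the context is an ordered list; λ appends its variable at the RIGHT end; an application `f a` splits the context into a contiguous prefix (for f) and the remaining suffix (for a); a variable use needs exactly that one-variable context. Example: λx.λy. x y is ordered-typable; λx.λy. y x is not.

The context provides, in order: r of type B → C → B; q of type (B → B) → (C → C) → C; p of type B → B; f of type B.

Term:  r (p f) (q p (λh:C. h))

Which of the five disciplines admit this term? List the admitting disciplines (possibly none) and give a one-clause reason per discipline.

accepted by: relevant, unrestricted
use counts: r: 1, q: 1, p: 2, f: 1, h (bound): 1
order of uses: r, p, f, q, p, h
typing: well-typed at B
ordered ✗ (p ×2 used more than once (contraction))
linear ✗ (p ×2 used more than once (contraction))
affine ✗ (p ×2 used more than once (contraction))
relevant ✓ (every one of r, q, p, f, h appears)
unrestricted ✓ (simply typable at B; W, C, E all held)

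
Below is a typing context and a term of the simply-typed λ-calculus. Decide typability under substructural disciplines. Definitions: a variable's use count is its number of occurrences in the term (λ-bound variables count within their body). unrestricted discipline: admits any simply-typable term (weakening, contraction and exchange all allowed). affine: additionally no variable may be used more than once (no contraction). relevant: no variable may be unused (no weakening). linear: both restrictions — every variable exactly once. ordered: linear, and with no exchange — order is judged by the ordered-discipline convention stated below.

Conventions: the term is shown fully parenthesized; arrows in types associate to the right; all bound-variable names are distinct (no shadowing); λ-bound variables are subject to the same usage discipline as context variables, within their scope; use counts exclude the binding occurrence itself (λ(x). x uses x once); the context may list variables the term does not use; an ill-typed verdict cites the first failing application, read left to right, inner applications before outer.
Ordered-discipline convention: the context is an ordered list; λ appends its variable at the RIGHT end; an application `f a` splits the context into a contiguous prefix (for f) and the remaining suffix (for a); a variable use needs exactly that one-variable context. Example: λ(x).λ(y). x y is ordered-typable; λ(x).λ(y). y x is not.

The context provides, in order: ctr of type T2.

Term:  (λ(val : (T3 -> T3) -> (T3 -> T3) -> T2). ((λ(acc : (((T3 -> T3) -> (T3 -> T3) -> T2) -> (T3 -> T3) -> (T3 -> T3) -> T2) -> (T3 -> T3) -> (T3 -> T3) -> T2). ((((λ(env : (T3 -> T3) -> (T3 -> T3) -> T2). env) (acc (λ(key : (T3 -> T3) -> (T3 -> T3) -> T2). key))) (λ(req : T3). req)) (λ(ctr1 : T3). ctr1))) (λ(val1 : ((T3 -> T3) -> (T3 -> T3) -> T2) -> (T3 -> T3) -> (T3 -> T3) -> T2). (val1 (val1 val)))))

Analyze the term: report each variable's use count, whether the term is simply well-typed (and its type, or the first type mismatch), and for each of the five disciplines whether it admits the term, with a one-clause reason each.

usage: ctr=0, val [bound]=1, acc [bound]=1, env [bound]=1, key [bound]=1, req [bound]=1, ctr1 [bound]=1, val1 [bound]=2
order of uses: env, acc, key, req, ctr1, val1, val1, val
typing: well-typed — term : ((T3 -> T3) -> (T3 -> T3) -> T2) -> T2
ordered ✗ (repeated use of val1 ×2; unused: ctr — weakening required)
linear ✗ (repeated use of val1 ×2; unused: ctr — weakening required)
affine ✗ (repeated use of val1 ×2)
relevant ✗ (unused: ctr — weakening required)
unrestricted ✓ (type-checks (((T3 -> T3) -> (T3 -> T3) -> T2) -> T2) and nothing is barred)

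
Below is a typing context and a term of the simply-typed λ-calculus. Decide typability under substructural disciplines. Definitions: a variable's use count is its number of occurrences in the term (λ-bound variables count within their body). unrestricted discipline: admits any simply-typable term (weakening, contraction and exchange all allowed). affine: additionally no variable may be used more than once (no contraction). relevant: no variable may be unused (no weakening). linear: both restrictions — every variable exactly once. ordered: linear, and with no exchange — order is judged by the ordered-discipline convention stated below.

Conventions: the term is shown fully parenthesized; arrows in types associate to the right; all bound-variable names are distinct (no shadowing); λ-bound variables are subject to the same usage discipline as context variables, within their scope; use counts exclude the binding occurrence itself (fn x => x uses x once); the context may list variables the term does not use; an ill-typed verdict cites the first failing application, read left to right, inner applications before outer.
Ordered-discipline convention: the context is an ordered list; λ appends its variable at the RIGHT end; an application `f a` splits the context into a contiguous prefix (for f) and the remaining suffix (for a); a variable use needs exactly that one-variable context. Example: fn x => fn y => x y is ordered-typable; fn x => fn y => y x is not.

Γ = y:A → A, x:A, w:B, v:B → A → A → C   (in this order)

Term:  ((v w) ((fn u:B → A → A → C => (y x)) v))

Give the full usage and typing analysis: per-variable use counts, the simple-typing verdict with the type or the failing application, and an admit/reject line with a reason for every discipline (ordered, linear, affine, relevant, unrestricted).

use counts: y: 1×; x: 1×; w: 1×; v: 2×; u (λ-bound): 0×
left-to-right use order: v, w, y, x, v
typing: well-typed at A → C
ordered ✗ (needs contraction — v ×2; unused: u — weakening required)
linear ✗ (needs contraction — v ×2; unused: u — weakening required)
affine ✗ (needs contraction — v ×2)
relevant ✗ (unused: u — weakening required)
unrestricted ✓ (typability at A → C is all that's needed)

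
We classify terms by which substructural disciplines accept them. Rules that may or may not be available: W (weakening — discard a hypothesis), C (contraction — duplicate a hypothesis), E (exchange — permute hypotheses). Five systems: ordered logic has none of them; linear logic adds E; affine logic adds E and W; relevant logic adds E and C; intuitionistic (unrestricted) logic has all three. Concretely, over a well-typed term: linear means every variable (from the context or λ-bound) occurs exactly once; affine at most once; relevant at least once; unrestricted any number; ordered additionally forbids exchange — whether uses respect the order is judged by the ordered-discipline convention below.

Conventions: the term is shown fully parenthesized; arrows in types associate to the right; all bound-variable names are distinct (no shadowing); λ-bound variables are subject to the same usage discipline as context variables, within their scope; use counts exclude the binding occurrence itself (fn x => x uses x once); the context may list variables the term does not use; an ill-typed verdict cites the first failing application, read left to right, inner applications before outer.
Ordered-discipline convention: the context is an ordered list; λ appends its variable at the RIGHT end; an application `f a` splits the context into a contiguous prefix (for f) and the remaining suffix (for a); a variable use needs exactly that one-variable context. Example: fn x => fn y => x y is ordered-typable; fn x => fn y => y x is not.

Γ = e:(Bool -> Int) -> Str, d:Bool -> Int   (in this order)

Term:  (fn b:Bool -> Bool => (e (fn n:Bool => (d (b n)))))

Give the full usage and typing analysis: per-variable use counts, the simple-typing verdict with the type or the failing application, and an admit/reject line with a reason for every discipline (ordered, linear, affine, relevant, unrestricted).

use counts: e=1, d=1, b (λ-bound)=1, n (λ-bound)=1
order of uses: e, d, b, n
typing: well-typed — term : (Bool -> Bool) -> Str
ordered ✓ (one use each (e, d, b, n); ordered split holds)
linear ✓ (each of e, d, b, n used exactly once)
affine ✓ (at most one use each (e, d, b, n))
relevant ✓ (at least one use each (e, d, b, n))
unrestricted ✓ (well-typed at (Bool -> Bool) -> Str; no restrictions here)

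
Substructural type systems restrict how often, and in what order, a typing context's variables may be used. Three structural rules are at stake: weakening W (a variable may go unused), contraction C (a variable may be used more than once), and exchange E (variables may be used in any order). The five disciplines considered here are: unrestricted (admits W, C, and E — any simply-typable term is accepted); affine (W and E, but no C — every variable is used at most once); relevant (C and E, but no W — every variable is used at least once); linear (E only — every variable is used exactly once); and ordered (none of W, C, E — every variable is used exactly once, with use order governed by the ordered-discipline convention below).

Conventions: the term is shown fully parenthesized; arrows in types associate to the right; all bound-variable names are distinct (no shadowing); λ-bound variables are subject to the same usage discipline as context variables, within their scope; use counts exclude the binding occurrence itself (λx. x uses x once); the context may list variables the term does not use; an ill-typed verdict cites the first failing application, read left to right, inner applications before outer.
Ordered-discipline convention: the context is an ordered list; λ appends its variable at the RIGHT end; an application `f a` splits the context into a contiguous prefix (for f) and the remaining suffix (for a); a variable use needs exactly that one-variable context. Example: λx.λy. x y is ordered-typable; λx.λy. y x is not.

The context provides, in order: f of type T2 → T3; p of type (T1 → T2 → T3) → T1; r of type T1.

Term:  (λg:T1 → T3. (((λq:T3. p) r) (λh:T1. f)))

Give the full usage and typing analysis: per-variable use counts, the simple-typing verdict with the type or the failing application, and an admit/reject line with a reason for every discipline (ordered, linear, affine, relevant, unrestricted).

usage: f ×1, p ×1, r ×1, g (λ-bound) ×0, q (λ-bound) ×0, h (λ-bound) ×0
use order (left to right): p, r, f
typing: ill-typed: argument of type T1 where T3 is required
ordered: ✗ — a type mismatch blocks all five
linear: ✗ — the type mismatch rejects it
affine: ✗ — not simply typable
relevant: ✗ — fails simple typing
unrestricted: ✗ — a type mismatch blocks all five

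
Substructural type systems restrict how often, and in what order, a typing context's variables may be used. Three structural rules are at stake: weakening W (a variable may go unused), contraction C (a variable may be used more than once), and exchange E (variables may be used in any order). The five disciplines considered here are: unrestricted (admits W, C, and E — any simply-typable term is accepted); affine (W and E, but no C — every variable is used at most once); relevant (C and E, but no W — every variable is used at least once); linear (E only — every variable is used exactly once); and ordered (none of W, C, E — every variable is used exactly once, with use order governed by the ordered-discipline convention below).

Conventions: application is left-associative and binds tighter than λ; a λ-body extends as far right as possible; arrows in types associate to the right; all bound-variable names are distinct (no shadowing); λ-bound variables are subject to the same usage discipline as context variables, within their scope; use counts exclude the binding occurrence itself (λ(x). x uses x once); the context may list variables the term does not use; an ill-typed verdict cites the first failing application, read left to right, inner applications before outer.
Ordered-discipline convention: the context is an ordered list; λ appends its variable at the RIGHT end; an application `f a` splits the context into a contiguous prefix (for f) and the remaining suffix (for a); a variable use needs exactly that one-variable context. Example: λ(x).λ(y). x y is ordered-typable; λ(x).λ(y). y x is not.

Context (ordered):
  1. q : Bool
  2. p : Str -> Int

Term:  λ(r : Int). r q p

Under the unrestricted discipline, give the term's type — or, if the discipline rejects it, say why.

not well-typed under unrestricted — not simply typable
counts: q: 1×, p: 1×, r (λ-bound): 1×
order of uses: r, q, p
typing: ill-typed: non-arrow in function slot: Int
per-discipline verdicts: ordered ✗, linear ✗, affine ✗, relevant ✗, unrestricted ✗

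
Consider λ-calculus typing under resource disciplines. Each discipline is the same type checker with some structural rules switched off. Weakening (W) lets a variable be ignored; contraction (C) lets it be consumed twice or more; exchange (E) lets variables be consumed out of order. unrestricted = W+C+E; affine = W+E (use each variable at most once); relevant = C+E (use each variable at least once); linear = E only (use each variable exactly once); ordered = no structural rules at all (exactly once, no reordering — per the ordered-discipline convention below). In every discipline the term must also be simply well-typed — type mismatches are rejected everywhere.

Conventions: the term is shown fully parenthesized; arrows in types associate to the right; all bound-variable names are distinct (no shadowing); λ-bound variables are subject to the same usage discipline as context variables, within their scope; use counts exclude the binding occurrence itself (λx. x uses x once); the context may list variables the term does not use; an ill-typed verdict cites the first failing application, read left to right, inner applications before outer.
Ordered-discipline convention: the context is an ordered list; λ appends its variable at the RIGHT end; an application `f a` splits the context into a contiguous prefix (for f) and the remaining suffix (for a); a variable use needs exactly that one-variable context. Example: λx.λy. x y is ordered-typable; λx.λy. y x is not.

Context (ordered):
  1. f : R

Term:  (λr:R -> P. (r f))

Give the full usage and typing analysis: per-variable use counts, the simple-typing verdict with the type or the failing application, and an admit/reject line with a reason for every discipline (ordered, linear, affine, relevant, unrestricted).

use counts: f ×1, r [bound] ×1
order of uses: r, f
typing: well-typed at (R -> P) -> P
ordered: ✗ — no contiguous prefix/suffix split fits r, f
linear: ✓ — each of f, r used exactly once
affine: ✓ — no duplicate uses among f, r
relevant: ✓ — at least one use each (f, r)
unrestricted: ✓ — type-checks ((R -> P) -> P) and nothing is barred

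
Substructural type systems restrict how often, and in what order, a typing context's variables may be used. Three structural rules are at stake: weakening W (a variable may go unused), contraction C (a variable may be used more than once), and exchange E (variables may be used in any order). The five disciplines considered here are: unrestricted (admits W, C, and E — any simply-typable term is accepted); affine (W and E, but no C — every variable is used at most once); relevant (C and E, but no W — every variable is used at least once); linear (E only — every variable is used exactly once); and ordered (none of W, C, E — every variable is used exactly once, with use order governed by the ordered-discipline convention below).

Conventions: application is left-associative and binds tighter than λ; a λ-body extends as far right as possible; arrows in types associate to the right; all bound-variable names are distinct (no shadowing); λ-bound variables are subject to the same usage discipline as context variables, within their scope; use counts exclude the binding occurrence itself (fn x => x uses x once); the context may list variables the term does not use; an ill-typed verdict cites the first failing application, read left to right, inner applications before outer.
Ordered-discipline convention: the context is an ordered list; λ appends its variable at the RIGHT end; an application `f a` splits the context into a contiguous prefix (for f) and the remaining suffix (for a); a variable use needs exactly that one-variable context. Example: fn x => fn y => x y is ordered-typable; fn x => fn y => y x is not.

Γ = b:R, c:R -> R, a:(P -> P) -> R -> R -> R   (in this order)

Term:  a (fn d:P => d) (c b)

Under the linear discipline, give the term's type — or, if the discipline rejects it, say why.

term : R -> R
counts: b: 1; c: 1; a: 1; d (λ-bound): 1
uses in reading order: a, d, c, b
typing: ✓ — R -> R
summary: ordered ✗ · linear ✓ · affine ✓ · relevant ✓ · unrestricted ✓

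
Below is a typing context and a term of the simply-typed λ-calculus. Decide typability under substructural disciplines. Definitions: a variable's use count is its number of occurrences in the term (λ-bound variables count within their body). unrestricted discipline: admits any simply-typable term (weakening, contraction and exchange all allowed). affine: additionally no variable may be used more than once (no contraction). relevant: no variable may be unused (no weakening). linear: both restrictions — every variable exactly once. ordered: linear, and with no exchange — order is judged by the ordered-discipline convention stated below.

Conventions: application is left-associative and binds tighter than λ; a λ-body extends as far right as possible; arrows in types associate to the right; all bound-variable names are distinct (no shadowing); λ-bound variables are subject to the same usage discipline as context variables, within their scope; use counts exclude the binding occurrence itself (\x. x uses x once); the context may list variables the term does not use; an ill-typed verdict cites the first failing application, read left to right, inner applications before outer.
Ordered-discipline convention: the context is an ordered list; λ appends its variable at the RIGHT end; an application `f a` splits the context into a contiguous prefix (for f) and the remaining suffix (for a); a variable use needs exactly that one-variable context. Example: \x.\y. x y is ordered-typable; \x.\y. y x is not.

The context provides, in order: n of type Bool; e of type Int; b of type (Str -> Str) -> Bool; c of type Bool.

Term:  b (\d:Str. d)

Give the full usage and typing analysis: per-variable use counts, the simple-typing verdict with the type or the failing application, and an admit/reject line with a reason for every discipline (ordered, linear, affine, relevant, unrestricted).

counts: n=0; e=0; b=1; c=0; d (λ-bound)=1
left-to-right use order: b, d
typing: ✓ — Bool
ordered: ✗, needs weakening: n, e, c unused
linear: ✗, needs weakening: n, e, c unused
affine: ✓, no duplicate uses among n, e, b, c, d
relevant: ✗, needs weakening: n, e, c unused
unrestricted: ✓, simply typable at Bool; W, C, E all held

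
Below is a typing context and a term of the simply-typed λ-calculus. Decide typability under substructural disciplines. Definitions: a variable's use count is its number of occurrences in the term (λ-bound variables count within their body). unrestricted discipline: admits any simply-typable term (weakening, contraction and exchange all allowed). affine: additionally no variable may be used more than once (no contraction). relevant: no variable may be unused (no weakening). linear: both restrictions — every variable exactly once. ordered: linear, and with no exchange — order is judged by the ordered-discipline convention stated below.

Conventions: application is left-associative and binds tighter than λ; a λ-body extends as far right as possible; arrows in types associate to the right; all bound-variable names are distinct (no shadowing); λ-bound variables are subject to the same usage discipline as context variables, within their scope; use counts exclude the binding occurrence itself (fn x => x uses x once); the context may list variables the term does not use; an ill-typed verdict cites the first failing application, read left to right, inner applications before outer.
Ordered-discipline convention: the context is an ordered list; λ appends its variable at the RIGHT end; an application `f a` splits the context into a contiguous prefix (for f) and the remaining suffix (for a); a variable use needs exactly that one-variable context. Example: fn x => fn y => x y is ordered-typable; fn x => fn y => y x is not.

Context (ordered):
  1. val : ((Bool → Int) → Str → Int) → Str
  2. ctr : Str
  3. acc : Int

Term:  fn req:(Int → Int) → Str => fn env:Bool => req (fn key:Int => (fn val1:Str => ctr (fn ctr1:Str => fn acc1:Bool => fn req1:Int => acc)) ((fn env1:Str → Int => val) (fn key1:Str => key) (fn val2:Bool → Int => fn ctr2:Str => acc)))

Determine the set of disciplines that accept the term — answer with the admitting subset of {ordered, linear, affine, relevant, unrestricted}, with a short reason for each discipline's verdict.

admitted by: none
counts: val: 1×; ctr: 1×; acc: 2×; req (bound): 1×; env (bound): 0×; key (bound): 1×; val1 (bound): 0×; ctr1 (bound): 0×; acc1 (bound): 0×; req1 (bound): 0×; env1 (bound): 0×; key1 (bound): 0×; val2 (bound): 0×; ctr2 (bound): 0×
use order (left to right): req, ctr, acc, val, key, acc
typing: ill-typed: non-function type Str applied to an argument
ordered: ✗ — fails simple typing
linear: ✗ — a type mismatch blocks all five
affine: ✗ — the type mismatch rejects it
relevant: ✗ — not simply typable
unrestricted: ✗ — fails simple typing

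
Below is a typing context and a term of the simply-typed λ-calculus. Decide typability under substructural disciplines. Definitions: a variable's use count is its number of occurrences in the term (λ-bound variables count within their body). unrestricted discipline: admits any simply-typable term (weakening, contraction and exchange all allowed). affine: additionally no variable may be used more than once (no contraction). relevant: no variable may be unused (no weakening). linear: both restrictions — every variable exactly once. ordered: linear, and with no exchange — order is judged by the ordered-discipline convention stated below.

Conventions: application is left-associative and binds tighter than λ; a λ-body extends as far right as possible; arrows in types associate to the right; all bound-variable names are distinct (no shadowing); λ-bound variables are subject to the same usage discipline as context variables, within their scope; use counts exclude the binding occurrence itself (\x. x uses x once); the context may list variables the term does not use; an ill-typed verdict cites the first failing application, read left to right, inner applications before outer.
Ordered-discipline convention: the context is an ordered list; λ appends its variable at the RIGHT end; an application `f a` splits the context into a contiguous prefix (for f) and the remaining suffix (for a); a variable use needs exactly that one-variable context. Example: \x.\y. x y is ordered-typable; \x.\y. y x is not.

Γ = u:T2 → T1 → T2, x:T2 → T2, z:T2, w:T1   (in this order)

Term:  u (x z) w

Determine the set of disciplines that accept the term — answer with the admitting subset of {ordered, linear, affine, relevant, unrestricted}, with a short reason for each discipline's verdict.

accepted by: ordered, linear, affine, relevant, unrestricted
use counts: u: 1×, x: 1×, z: 1×, w: 1×
uses in reading order: u, x, z, w
typing: ✓ — T2
ordered: ✓ — single-use (u, x, z, w), ordered derivation ok
linear: ✓ — exactly-once usage across u, x, z, w
affine: ✓ — at most one use each (u, x, z, w)
relevant: ✓ — at least one use each (u, x, z, w)
unrestricted: ✓ — type-checks (T2) and nothing is barred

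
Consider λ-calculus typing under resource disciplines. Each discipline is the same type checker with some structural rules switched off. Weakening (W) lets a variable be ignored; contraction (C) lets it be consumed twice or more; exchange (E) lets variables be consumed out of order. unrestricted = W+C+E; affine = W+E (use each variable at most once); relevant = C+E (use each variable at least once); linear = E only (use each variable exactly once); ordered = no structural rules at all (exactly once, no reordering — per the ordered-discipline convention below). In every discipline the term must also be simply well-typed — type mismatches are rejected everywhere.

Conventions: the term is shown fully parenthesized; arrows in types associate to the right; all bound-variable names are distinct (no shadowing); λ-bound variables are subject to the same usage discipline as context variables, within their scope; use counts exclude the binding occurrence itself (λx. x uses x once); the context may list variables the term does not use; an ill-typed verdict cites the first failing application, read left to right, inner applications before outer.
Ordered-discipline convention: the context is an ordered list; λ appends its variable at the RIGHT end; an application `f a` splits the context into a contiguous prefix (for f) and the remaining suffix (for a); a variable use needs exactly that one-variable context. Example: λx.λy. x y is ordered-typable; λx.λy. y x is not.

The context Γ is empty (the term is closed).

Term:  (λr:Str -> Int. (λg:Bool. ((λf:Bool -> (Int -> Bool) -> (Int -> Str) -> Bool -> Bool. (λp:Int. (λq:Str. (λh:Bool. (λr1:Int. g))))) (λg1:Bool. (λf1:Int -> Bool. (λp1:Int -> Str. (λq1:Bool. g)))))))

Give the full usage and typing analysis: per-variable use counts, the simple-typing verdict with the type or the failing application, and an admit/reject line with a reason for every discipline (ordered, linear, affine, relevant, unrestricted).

counts: r (bound) ×0; g (bound) ×2; f (bound) ×0; p (bound) ×0; q (bound) ×0; h (bound) ×0; r1 (bound) ×0; g1 (bound) ×0; f1 (bound) ×0; p1 (bound) ×0; q1 (bound) ×0
uses in reading order: g, g
typing: ✓ — (Str -> Int) -> Bool -> Int -> Str -> Bool -> Int -> Bool
ordered: ✗ — needs contraction — g ×2; r, f, p, q, h, r1, g1, f1, p1, q1 never used (weakening)
linear: ✗ — needs contraction — g ×2; r, f, p, q, h, r1, g1, f1, p1, q1 never used (weakening)
affine: ✗ — needs contraction — g ×2
relevant: ✗ — r, f, p, q, h, r1, g1, f1, p1, q1 never used (weakening)
unrestricted: ✓ — typability at (Str -> Int) -> Bool -> Int -> Str -> Bool -> Int -> Bool is all that's needed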